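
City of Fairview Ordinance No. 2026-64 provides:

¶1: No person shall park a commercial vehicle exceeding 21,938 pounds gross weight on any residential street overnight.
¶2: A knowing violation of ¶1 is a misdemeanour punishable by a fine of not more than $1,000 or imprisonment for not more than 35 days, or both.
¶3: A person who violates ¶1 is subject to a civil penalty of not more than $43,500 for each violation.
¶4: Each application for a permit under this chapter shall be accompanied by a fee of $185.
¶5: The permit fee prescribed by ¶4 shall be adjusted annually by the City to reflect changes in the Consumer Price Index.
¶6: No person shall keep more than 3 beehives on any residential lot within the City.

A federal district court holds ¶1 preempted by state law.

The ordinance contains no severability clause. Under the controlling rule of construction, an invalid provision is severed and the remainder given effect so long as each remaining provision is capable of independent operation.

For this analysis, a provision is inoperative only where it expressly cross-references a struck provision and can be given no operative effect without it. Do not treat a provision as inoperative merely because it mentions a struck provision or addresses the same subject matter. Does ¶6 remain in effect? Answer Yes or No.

¶1 is struck. ¶2 has no operative effect of its own apart from ¶1 and is therefore inoperative. ¶3 operates only by reference to ¶1, so it falls with ¶1. With no severability clause, the stated default rule severs what cannot stand and enforces each remaining provision that can operate on its own. That leaves ¶4, ¶5, and ¶6 in effect. ¶6 is among the surviving provisions, so the answer is yes.

Yes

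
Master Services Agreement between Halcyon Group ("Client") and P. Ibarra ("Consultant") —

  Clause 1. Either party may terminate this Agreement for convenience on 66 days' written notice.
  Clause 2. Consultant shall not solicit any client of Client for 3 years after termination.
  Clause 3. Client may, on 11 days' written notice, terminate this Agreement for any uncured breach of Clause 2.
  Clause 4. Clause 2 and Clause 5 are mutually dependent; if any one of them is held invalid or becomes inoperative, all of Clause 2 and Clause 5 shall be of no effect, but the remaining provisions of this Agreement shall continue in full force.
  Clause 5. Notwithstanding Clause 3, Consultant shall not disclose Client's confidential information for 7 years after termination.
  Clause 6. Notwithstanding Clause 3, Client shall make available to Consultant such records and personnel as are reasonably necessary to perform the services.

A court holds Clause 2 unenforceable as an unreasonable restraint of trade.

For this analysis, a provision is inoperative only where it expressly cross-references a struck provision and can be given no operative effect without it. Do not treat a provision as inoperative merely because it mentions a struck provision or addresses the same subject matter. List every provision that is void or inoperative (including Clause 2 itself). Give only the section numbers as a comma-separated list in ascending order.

Clause 2 is struck. The only function of Clause 3 is the termination right for breach of Clause 2, so it cannot stand once Clause 2 is removed. Although Clause 6 refers to Clause 3, its operative terms do not depend on Clause 3, so it remains in effect. Clause 4 declares Clause 2 and Clause 5 mutually dependent; since one of them has fallen, all of them are of no effect. That brings down Clause 5 as well. The remainder continues in force under Clause 4. The provisions still in force are Clause 1, Clause 4, and Clause 6.

2, 3, 5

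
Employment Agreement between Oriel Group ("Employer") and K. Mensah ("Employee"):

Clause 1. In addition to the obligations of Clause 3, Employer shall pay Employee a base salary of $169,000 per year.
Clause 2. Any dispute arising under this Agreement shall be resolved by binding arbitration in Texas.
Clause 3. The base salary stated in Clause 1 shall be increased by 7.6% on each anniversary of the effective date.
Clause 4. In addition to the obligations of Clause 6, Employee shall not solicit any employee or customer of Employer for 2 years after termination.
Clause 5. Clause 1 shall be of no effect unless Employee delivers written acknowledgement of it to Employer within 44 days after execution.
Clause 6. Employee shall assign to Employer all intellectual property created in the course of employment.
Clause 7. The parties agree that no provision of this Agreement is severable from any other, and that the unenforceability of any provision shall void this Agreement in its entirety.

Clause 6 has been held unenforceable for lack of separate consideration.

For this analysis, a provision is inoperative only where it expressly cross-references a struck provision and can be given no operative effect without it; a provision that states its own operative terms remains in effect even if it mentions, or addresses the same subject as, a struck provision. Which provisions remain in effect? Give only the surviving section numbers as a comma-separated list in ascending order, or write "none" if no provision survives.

none

Clause 6 is struck. No other provision's operative terms depend on Clause 6. Clause 7 provides that the Agreement is not severable, so the invalidity of any one provision voids the entire Agreement. No provision of the Agreement survives.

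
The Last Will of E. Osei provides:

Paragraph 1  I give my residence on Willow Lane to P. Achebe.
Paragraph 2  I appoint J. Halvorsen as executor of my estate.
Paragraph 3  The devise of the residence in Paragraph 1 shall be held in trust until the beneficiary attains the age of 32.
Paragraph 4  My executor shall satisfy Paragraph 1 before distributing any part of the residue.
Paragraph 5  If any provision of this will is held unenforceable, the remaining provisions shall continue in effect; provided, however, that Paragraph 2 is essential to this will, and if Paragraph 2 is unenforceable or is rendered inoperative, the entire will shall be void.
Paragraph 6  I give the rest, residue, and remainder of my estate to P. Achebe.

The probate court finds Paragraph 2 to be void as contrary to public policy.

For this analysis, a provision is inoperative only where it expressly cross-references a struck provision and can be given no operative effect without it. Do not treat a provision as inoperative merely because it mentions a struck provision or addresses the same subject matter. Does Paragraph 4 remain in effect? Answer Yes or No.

No

Paragraph 2 is struck. Nothing else in the will is defined by reference to Paragraph 2. Paragraph 5 makes Paragraph 2 an essential term, and Paragraph 2 is the provision held invalid; under Paragraph 5, the entire will is therefore void. No provision of the will survives. Paragraph 4 is among the inoperative provisions, so the answer is no.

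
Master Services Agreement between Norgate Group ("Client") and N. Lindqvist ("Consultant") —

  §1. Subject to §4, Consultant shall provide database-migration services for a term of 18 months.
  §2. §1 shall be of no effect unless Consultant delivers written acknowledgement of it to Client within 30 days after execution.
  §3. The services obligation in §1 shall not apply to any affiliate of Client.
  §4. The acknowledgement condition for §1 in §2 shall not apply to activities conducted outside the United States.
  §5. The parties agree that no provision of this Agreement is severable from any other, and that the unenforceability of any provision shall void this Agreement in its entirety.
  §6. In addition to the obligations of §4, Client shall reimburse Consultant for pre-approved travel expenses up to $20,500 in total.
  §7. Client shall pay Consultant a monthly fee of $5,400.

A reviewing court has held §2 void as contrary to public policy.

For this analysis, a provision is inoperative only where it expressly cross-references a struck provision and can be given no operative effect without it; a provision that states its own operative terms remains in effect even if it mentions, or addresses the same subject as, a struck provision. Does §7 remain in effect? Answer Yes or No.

§2 is struck. The whole of §4 is the carve-out from the acknowledgement condition for §1, defined by reference to §2, so §4 cannot stand once §2 is removed. §5 provides that the Agreement is not severable, so the invalidity of any one provision voids the entire Agreement. No provision of the Agreement survives. §7 is among the inoperative provisions, so the answer is no.

No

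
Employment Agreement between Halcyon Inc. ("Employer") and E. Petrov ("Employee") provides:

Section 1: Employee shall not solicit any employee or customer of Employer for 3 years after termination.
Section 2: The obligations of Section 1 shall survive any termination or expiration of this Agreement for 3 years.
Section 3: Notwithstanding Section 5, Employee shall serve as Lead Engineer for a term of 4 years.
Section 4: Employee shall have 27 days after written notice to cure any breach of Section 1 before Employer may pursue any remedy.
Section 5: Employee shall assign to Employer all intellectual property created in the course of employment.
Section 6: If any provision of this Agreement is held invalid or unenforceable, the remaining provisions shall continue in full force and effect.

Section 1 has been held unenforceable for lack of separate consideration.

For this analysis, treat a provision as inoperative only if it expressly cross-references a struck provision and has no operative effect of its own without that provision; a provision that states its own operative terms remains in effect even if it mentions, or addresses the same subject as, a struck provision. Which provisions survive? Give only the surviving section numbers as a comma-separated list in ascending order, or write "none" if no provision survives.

3, 5, 6

Section 1 is struck. The only function of Section 2 is the survival period for Section 1, so it cannot stand once Section 1 is removed. The only function of Section 4 is the cure period for breach of Section 1, so it cannot stand once Section 1 is removed. Section 6 is a severability clause and preserves every provision that can still be given independent effect. That leaves Section 3, Section 5, and Section 6 in effect.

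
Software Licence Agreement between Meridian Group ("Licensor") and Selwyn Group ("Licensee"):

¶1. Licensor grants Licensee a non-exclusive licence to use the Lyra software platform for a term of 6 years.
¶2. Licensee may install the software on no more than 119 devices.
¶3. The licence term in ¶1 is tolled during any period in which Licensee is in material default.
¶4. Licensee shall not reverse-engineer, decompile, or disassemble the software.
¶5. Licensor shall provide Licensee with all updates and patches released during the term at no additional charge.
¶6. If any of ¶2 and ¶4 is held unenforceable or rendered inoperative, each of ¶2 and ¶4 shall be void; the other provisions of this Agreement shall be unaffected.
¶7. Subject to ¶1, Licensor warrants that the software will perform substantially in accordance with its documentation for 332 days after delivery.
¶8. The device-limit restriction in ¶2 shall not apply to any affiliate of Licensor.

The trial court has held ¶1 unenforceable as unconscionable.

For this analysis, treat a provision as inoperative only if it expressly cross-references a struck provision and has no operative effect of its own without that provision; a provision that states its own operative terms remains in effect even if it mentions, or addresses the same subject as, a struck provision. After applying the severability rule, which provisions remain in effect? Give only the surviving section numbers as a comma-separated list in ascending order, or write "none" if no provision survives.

¶1 is struck. ¶3 does nothing except set the tolling of the licence term by reference to ¶1; with ¶1 gone it has no independent effect and is inoperative. ¶7 mentions ¶1 but its own obligation stands independently of ¶1, so ¶7 is not affected. ¶6 ties ¶2 and ¶4 together, but none of those is affected here; the remaining provisions continue in force under ¶6. ¶2, ¶4, ¶5, ¶6, ¶7, and ¶8 remain in effect.

2, 4, 5, 6, 7, 8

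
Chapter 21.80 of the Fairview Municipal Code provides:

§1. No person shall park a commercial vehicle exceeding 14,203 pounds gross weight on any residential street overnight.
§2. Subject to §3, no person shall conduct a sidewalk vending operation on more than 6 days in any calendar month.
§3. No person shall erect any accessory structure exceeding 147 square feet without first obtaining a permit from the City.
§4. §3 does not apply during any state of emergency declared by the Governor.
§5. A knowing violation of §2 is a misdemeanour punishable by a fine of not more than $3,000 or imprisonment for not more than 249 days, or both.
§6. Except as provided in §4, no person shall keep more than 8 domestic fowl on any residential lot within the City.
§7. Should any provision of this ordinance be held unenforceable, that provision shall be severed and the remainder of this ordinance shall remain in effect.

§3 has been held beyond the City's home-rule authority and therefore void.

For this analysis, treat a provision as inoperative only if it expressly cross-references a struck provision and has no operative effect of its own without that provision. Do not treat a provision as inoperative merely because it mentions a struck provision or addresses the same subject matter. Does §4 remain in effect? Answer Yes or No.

No

§3 is struck. §4 merely fixes the emergency suspension of §3; with §3 gone it has nothing to operate on and falls away. §6 mentions §4 but its own obligation stands independently of §4, so §6 is not affected. Although §2 refers to §3, its operative terms do not depend on §3, so it remains in effect. Under the severability clause in §7, the remaining provisions continue in force. §1, §2, §5, §6, and §7 remain in effect. §4 is among the inoperative provisions, so the answer is no.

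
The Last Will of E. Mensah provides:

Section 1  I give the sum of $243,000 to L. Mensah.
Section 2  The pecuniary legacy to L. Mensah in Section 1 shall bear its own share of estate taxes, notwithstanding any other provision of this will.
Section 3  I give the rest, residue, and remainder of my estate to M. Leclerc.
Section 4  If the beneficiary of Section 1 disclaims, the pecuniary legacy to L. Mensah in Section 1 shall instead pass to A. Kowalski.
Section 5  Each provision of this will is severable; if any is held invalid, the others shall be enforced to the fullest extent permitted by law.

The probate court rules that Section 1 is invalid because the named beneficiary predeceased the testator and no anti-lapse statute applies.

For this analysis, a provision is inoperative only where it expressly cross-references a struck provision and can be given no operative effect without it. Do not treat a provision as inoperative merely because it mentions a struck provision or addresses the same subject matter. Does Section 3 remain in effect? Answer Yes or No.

Section 1 is struck. Section 2 has no operative effect of its own apart from Section 1 and is therefore inoperative. Section 4 has no operative effect of its own apart from Section 1 and is therefore inoperative. Under the severability clause in Section 5, the remaining provisions continue in force. Section 3 and Section 5 remain in effect. Section 3 is among the surviving provisions, so the answer is yes.

Yes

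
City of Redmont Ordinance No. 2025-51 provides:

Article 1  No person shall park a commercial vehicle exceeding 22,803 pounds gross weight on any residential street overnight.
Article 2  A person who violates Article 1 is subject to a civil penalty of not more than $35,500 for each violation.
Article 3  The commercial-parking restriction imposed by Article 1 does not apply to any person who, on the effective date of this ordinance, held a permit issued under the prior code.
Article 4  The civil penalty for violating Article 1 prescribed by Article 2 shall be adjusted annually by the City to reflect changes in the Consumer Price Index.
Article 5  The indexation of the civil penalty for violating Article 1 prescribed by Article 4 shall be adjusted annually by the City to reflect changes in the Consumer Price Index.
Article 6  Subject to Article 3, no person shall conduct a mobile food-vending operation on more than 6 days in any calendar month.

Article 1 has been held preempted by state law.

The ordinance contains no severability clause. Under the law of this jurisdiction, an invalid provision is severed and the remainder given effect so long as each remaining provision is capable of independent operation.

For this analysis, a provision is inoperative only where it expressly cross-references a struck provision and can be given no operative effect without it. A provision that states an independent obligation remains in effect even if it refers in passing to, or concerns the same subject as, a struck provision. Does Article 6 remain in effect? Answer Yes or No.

Article 1 is struck. Article 2 operates only by reference to Article 1, so it falls with Article 1. Article 3 operates only by reference to Article 1, so it falls with Article 1. Article 4 does nothing except set the indexation of the civil penalty for violating Article 1 by reference to Article 2; with Article 2 gone it has no independent effect and is inoperative. Article 5 has no operative effect of its own apart from Article 4 and is therefore inoperative. Article 6 mentions Article 3 but its own obligation stands independently of Article 3, so Article 6 is not affected. Under the stated default rule, only provisions that cannot operate independently fall away; the rest are enforced. Only Article 6 remains in effect. Article 6 is among the surviving provisions, so the answer is yes.

Yes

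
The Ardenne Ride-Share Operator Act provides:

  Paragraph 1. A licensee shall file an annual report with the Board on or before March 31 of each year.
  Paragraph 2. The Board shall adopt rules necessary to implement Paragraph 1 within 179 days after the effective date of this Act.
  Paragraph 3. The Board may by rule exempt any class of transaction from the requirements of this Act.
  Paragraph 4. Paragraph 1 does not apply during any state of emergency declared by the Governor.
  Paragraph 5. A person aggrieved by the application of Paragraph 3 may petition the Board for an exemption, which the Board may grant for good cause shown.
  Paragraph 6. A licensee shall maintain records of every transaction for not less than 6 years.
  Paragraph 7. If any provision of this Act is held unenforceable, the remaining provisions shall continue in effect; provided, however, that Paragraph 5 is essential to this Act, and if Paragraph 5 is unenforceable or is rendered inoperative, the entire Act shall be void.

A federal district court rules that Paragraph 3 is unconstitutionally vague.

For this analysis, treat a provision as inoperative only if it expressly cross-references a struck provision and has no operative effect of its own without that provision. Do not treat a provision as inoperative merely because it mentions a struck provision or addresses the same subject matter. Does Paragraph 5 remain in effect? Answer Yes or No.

No

Paragraph 3 is struck. The only function of Paragraph 5 is the exemption procedure for Paragraph 3, so it cannot stand once Paragraph 3 is removed. Paragraph 7 makes Paragraph 5 an essential term, and Paragraph 5 has been rendered inoperative by the cascade; under Paragraph 7, the entire Act is therefore void. No provision of the Act survives. Paragraph 5 is among the inoperative provisions, so the answer is no.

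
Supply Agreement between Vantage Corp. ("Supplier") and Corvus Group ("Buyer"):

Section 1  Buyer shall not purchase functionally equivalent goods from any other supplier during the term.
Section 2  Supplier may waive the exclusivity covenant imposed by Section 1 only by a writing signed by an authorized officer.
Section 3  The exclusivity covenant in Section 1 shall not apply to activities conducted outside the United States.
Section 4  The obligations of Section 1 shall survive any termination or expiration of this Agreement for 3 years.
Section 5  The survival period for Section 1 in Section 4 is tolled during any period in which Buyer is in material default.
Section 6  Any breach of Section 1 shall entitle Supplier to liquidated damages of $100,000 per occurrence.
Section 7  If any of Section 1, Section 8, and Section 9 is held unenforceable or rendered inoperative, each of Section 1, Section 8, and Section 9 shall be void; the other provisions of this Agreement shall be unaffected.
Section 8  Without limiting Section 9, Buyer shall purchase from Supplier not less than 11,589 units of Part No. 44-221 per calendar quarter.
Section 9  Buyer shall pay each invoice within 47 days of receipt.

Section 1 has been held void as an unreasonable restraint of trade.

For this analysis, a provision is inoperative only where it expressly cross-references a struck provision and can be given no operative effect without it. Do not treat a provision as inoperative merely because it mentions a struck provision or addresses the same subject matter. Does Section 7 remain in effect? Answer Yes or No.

Section 1 is struck. The only function of Section 2 is the waiver condition for Section 1, so it cannot stand once Section 1 is removed. Section 3 operates only by reference to Section 1, so it falls with Section 1. Section 4 has no operative effect of its own apart from Section 1 and is therefore inoperative. The whole of Section 6 is the liquidated-damages amount, defined by reference to Section 1, so Section 6 cannot stand once Section 1 is removed. Section 5 operates only by reference to Section 4, so it falls with Section 4. Section 7 declares Section 1, Section 8, and Section 9 mutually dependent; since one of them has fallen, all of them are of no effect. That brings down Section 8 and Section 9 as well. The remainder continues in force under Section 7. Only Section 7 remains in effect. Section 7 is among the surviving provisions, so the answer is yes.

Yes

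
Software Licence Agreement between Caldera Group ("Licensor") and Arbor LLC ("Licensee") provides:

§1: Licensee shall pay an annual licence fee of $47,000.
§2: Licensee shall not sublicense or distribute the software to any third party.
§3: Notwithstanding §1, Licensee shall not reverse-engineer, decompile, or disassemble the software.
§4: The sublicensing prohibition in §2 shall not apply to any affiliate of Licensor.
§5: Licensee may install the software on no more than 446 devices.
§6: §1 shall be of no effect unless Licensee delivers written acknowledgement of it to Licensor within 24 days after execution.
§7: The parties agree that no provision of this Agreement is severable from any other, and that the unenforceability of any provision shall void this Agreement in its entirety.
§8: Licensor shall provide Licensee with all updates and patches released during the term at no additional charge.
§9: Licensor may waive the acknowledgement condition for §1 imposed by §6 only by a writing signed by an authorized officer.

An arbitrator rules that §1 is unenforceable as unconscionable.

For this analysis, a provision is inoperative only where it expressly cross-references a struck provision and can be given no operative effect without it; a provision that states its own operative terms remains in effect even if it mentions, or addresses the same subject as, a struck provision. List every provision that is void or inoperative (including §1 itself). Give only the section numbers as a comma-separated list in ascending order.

§1 is struck. §6 merely fixes the acknowledgement condition for §1; with §1 gone it has nothing to operate on and falls away. §9 operates only by reference to §6, so it falls with §6. §7 provides that the Agreement is not severable, so the invalidity of any one provision voids the entire Agreement. No provision of the Agreement survives.

1, 2, 3, 4, 5, 6, 7, 8, 9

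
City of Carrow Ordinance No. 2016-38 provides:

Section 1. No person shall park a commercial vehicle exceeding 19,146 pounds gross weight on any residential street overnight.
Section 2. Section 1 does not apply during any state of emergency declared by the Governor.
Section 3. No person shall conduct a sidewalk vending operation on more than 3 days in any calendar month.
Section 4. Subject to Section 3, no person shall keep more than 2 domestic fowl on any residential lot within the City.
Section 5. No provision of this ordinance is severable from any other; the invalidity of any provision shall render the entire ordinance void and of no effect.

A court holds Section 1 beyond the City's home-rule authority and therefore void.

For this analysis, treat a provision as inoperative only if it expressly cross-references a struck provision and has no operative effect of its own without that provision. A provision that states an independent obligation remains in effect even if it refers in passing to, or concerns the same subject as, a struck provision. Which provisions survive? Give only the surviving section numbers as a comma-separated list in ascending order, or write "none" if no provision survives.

Section 1 is struck. The only function of Section 2 is the emergency suspension of Section 1, so it cannot stand once Section 1 is removed. Section 5 provides that the ordinance is not severable, so the invalidity of any one provision voids the entire ordinance. No provision of the ordinance survives.

none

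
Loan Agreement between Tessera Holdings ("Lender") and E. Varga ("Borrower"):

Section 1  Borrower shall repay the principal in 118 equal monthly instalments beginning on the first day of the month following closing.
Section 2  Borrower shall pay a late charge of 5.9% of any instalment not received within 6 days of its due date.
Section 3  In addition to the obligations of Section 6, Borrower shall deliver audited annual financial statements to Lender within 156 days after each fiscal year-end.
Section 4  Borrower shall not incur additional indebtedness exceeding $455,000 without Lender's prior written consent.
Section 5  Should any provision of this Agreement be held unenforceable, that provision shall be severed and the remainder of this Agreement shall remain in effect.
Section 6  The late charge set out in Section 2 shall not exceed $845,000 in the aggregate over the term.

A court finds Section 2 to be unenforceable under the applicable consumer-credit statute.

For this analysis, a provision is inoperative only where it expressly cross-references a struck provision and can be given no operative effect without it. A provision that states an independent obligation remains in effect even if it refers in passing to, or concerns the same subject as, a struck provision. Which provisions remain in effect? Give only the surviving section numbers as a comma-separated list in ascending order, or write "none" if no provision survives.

1, 3, 4, 5

Section 2 is struck. Section 6 has no operative effect of its own apart from Section 2 and is therefore inoperative. Although Section 3 refers to Section 6, its operative terms do not depend on Section 6, so it remains in effect. Section 5 is a severability clause and preserves every provision that can still be given independent effect. The provisions still in force are Section 1, Section 3, Section 4, and Section 5.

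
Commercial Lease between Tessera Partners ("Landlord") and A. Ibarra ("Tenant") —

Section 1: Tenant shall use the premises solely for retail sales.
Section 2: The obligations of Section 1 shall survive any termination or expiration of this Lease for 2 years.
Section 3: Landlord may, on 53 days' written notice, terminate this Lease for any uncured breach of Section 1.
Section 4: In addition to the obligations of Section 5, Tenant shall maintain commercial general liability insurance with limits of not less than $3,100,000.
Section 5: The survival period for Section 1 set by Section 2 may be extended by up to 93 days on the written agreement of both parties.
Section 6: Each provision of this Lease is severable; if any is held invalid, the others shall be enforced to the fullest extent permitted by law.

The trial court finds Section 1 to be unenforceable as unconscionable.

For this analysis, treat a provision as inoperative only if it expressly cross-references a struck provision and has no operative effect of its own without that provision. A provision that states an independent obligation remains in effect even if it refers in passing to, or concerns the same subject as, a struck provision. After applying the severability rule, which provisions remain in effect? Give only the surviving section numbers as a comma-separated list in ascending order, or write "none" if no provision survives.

Section 1 is struck. Section 2 operates only by reference to Section 1, so it falls with Section 1. The only function of Section 3 is the termination right for breach of Section 1, so it cannot stand once Section 1 is removed. Section 5 has no operative effect of its own apart from Section 2 and is therefore inoperative. Section 4 mentions Section 5 but its own obligation stands independently of Section 5, so Section 4 is not affected. Under the severability clause in Section 6, the remaining provisions continue in force. Section 4 and Section 6 remain in effect.

4, 6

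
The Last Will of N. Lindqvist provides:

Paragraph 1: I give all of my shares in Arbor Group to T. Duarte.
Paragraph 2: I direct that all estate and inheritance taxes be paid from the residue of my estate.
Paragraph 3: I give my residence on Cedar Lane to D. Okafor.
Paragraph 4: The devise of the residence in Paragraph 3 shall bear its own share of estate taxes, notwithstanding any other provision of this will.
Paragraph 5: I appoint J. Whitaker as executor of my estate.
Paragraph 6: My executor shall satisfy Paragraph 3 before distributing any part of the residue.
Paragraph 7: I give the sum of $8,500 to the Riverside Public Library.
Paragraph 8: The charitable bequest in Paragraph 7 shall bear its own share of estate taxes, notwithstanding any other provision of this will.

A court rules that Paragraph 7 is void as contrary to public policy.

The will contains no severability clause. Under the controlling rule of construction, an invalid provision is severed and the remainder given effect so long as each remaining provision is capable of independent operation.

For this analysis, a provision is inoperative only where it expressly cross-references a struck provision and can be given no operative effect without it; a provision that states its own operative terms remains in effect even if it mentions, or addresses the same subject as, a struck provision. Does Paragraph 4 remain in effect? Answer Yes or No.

Paragraph 7 is struck. Paragraph 8 operates only by reference to Paragraph 7, so it falls with Paragraph 7. With no severability clause, the stated default rule severs what cannot stand and enforces each remaining provision that can operate on its own. The provisions still in force are Paragraph 1, Paragraph 2, Paragraph 3, Paragraph 4, Paragraph 5, and Paragraph 6. Paragraph 4 is among the surviving provisions, so the answer is yes.

Yes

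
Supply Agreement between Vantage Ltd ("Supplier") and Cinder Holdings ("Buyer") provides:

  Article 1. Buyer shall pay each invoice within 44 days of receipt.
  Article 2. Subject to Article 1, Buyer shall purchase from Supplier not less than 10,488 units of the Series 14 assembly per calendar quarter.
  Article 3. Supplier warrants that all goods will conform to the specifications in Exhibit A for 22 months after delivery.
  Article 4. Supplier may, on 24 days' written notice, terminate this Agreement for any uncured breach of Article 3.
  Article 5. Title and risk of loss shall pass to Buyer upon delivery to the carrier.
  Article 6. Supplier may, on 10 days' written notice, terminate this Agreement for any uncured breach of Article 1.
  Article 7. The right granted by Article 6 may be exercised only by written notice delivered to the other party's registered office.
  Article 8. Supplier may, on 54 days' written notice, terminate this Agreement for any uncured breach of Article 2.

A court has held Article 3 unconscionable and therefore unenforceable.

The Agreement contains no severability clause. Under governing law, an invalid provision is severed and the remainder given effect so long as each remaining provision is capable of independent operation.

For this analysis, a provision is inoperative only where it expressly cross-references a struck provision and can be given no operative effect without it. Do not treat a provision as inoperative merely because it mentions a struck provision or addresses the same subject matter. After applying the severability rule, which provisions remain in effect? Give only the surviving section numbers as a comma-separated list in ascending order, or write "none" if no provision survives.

1, 2, 5, 6, 7, 8

Article 3 is struck. Article 4 operates only by reference to Article 3, so it falls with Article 3. Under the stated default rule, only provisions that cannot operate independently fall away; the rest are enforced. Article 1, Article 2, Article 5, Article 6, Article 7, and Article 8 remain in effect.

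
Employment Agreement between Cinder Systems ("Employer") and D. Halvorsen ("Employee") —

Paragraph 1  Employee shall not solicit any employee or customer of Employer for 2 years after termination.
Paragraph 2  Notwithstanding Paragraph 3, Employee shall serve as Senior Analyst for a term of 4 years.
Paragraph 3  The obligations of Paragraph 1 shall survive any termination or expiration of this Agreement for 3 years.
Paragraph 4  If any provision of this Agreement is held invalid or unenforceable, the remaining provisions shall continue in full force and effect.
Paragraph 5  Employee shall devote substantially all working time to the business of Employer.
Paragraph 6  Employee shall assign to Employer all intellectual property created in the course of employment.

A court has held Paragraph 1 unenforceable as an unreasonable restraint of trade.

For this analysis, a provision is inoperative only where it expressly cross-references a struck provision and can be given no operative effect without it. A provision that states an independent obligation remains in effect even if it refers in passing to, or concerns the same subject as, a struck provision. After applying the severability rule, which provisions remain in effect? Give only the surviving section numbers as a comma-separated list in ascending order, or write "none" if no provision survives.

Paragraph 1 is struck. Paragraph 3 has no operative effect of its own apart from Paragraph 1 and is therefore inoperative. Although Paragraph 2 refers to Paragraph 3, its operative terms do not depend on Paragraph 3, so it remains in effect. Paragraph 4 is a severability clause and preserves every provision that can still be given independent effect. The provisions still in force are Paragraph 2, Paragraph 4, Paragraph 5, and Paragraph 6.

2, 4, 5, 6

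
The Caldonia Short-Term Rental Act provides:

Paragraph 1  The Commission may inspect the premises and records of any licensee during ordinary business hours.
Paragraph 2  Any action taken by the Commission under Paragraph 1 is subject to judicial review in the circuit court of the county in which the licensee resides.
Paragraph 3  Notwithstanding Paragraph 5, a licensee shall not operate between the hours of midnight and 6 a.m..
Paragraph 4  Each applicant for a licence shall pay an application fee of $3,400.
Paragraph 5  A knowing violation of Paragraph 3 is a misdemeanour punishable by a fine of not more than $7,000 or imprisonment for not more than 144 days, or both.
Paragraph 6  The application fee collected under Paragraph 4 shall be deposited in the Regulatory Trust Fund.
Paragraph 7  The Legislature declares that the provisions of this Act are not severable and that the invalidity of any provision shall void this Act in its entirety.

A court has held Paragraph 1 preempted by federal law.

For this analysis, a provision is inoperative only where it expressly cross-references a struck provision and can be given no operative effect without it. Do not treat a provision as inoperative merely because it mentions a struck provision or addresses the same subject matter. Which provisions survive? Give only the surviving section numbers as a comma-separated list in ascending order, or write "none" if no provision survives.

Paragraph 1 is struck. Paragraph 2 operates only by reference to Paragraph 1, so it falls with Paragraph 1. Paragraph 7 provides that the Act is not severable, so the invalidity of any one provision voids the entire Act. No provision of the Act survives.

none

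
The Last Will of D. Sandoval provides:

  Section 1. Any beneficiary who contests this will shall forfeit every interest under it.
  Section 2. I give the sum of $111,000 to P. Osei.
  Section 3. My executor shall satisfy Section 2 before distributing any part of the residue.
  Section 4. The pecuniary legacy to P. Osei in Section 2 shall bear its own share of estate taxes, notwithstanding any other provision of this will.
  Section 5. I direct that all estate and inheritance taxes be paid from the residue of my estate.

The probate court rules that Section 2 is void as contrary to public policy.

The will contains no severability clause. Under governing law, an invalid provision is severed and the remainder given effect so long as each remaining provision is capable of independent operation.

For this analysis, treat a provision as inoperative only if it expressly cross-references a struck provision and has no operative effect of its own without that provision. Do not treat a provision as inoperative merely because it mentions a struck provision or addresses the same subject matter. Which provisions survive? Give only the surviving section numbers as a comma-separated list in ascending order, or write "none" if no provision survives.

Section 2 is struck. Section 3 has no operative effect of its own apart from Section 2 and is therefore inoperative. Section 4 merely fixes the tax charge on Section 2; with Section 2 gone it has nothing to operate on and falls away. Under the stated default rule, only provisions that cannot operate independently fall away; the rest are enforced. That leaves Section 1 and Section 5 in effect.

1, 5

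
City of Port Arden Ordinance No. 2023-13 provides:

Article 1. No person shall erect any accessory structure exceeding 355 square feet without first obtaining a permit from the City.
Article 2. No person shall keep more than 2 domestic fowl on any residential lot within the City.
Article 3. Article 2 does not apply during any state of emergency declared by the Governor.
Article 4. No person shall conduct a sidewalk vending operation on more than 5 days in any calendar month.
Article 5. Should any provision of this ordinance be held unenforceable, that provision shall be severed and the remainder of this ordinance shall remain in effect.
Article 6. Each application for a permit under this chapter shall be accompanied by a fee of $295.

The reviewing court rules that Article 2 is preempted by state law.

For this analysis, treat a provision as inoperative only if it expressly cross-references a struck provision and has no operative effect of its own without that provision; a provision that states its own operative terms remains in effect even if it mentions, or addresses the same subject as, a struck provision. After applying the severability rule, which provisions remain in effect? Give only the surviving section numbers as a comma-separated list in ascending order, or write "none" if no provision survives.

Article 2 is struck. Article 3 has no operative effect of its own apart from Article 2 and is therefore inoperative. Article 5 is a severability clause and preserves every provision that can still be given independent effect. That leaves Article 1, Article 4, Article 5, and Article 6 in effect.

1, 4, 5, 6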